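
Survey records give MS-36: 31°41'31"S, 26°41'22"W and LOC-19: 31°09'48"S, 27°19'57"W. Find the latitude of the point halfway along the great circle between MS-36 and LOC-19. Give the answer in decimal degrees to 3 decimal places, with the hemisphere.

31.428°S

MS-36: φ = -31.69194°, λ = -26.68944°
LOC-19: φ = -31.16333°, λ = -27.33250°
Bx = cos φ₂ cos Δλ = 0.855642,  By = cos φ₂ sin Δλ = -0.009604
φₘ = atan2(sin φ₁ + sin φ₂, √((cos φ₁ + Bx)² + By²)) = -31.42804°
λₘ = λ₁ + atan2(By, cos φ₁ + Bx) = -27.01188°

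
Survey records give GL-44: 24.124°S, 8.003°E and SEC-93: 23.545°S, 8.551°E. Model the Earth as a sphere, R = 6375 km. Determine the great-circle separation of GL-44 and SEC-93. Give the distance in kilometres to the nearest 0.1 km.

85.2 km

Δφ = 0.5790°,  Δλ = 0.5480°
a = sin²(Δφ/2) + cos φ₁ cos φ₂ sin²(Δλ/2) = 0.000045
c = 2·arcsin(√a) = 0.013366 rad = 0.7658°
d = R·c = 6375 × 0.013366 = 85.2 km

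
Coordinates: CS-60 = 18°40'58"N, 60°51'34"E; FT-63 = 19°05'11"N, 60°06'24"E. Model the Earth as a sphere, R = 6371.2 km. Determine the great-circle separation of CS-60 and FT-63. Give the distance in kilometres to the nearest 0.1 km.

91.0 km

CS-60: φ = +18.68278°, λ = +60.85944°
FT-63: φ = +19.08639°, λ = +60.10667°
Δφ = 0.4036°,  Δλ = -0.7528°
a = sin²(Δφ/2) + cos φ₁ cos φ₂ sin²(Δλ/2) = 0.000051
c = 2·arcsin(√a) = 0.014288 rad = 0.8187°
d = R·c = 6371.2 × 0.014288 = 91.0 km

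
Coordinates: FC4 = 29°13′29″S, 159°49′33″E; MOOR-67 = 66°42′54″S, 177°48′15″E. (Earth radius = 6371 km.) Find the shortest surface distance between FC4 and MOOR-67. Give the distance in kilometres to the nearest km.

FC4: φ = -29.22472°, λ = +159.82583°
MOOR-67: φ = -66.71500°, λ = +177.80417°
Δφ = -37.4903°,  Δλ = 17.9783°
a = sin²(Δφ/2) + cos φ₁ cos φ₂ sin²(Δλ/2) = 0.111694
c = 2·arcsin(√a) = 0.681526 rad = 39.0486°
d = R·c = 6371 × 0.681526 = 4342.0 km

4342 km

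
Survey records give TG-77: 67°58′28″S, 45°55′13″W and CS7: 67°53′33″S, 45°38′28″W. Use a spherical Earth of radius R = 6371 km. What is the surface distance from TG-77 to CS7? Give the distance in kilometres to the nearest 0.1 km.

TG-77: φ = -67.97444°, λ = -45.92028°
CS7: φ = -67.89250°, λ = -45.64111°
Δφ = 0.0819°,  Δλ = 0.2792°
a = sin²(Δφ/2) + cos φ₁ cos φ₂ sin²(Δλ/2) = 0.000001
c = 2·arcsin(√a) = 0.002323 rad = 0.1331°
d = R·c = 6371 × 0.002323 = 14.8 km

14.8 km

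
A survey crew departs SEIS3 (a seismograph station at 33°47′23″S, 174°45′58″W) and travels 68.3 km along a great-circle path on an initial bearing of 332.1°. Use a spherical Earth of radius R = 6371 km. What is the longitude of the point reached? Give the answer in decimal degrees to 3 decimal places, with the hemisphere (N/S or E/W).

SEIS3: φ = -33.78972°, λ = -174.76611°
δ = d/R = 68.3/6371 = 0.010720 rad
φ₂ = arcsin(sin φ₁ cos δ + cos φ₁ sin δ cos θ)
   = arcsin(-0.55615·0.99994 + 0.83108·0.01072·0.88377) = -33.24640°
λ₂ = λ₁ + atan2(sin θ sin δ cos φ₁, cos δ − sin φ₁ sin φ₂) = -175.10978°

175.110°W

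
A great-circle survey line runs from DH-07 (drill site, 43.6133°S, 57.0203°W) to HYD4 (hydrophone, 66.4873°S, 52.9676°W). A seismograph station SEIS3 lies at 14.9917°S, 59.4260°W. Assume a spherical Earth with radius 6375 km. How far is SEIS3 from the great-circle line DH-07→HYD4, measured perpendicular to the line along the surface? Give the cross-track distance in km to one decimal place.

δ₁₃ = central angle DH-07→SEIS3 = 0.500826 rad  (haversine)
θ₁₃ = bearing DH-07→SEIS3 = 355.156°,  θ₁₂ = bearing DH-07→HYD4 = 175.859°
dₓₜ = R·arcsin(sin δ₁₃ · sin(θ₁₃ − θ₁₂)) = 6375·arcsin(0.48015·sin(179.297°)) = 37.536 km
|dₓₜ| = 37.536 km

37.5 km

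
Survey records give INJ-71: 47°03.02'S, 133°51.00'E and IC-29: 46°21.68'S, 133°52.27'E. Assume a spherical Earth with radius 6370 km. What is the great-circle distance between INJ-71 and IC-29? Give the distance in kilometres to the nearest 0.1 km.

76.6 km

INJ-71: φ = -47.05033°, λ = +133.85000°
IC-29: φ = -46.36133°, λ = +133.87117°
Δφ = 0.6890°,  Δλ = 0.0212°
a = sin²(Δφ/2) + cos φ₁ cos φ₂ sin²(Δλ/2) = 0.000036
c = 2·arcsin(√a) = 0.012028 rad = 0.6892°
d = R·c = 6370 × 0.012028 = 76.6 km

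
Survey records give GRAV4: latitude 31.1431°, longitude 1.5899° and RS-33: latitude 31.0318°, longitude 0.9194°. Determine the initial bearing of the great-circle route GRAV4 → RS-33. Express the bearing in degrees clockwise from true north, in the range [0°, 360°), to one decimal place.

259.2°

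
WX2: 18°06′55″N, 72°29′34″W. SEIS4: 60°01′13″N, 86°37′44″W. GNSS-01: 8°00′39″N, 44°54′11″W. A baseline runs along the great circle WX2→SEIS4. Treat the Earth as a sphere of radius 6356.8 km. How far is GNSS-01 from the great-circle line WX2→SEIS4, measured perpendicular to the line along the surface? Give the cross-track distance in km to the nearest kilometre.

2799 km

WX2: φ = +18.11528°, λ = -72.49278°
SEIS4: φ = +60.02028°, λ = -86.62889°
GNSS-01: φ = +8.01083°, λ = -44.90306°
δ₁₃ = central angle WX2→GNSS-01 = 0.500240 rad  (haversine)
θ₁₃ = bearing WX2→GNSS-01 = 107.025°,  θ₁₂ = bearing WX2→SEIS4 = 349.716°
dₓₜ = R·arcsin(sin δ₁₃ · sin(θ₁₃ − θ₁₂)) = 6356.8·arcsin(0.47964·sin(-242.691°)) = 2798.676 km
|dₓₜ| = 2798.676 km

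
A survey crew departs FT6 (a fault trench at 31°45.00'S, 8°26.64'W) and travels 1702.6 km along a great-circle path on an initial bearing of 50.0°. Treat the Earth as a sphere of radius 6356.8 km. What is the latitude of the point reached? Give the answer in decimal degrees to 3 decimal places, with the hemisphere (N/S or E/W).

21.272°S

FT6: φ = -31.75000°, λ = -8.44400°
δ = d/R = 1702.6/6356.8 = 0.267839 rad
φ₂ = arcsin(sin φ₁ cos δ + cos φ₁ sin δ cos θ)
   = arcsin(-0.52621·0.96435 + 0.85035·0.26465·0.64279) = -21.27202°
λ₂ = λ₁ + atan2(sin θ sin δ cos φ₁, cos δ − sin φ₁ sin φ₂) = 4.12145°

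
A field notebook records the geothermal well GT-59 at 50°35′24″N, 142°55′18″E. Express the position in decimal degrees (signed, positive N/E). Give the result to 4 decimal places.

+50.5900°, +142.9217°

lat: 50.5900° N → +50.5900°
lon: 142.9217° E → +142.9217°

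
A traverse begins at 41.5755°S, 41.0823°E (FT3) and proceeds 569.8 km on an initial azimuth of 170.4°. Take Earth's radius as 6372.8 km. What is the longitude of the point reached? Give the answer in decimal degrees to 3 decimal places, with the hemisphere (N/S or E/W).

δ = d/R = 569.8/6372.8 = 0.089411 rad
φ₂ = arcsin(sin φ₁ cos δ + cos φ₁ sin δ cos θ)
   = arcsin(-0.66361·0.99601 + 0.74808·0.08929·-0.98600) = -46.62030°
λ₂ = λ₁ + atan2(sin θ sin δ cos φ₁, cos δ − sin φ₁ sin φ₂) = 42.32463°

42.325°E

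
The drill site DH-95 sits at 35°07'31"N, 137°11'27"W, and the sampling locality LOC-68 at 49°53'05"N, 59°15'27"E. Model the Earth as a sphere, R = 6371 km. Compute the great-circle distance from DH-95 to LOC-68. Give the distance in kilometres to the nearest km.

10425 km

DH-95: φ = +35.12528°, λ = -137.19083°
LOC-68: φ = +49.88472°, λ = +59.25750°
Δφ = 14.7594°,  Δλ = -163.5517°
a = sin²(Δφ/2) + cos φ₁ cos φ₂ sin²(Δλ/2) = 0.532707
c = 2·arcsin(√a) = 1.636258 rad = 93.7507°
d = R·c = 6371 × 1.636258 = 10424.6 km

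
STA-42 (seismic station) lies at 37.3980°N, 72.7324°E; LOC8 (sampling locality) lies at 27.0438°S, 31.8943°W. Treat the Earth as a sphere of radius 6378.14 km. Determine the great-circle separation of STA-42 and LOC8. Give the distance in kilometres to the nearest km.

13030 km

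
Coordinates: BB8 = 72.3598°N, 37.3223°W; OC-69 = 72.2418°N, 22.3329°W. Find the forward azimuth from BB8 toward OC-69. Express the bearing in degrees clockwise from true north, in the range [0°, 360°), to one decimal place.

84.3°

Δλ = 14.9894°
y = sin Δλ · cos φ₂ = 0.078885
x = cos φ₁ sin φ₂ − sin φ₁ cos φ₂ cos Δλ = 0.007831
θ = atan2(y, x) = 84.3311° → 84.3311° (mod 360°)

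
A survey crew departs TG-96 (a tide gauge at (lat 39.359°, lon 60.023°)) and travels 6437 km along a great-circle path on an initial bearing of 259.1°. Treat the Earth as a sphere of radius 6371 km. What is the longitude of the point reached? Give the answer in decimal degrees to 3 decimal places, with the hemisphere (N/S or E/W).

1.667°E

δ = d/R = 6437/6371 = 1.010359 rad
φ₂ = arcsin(sin φ₁ cos δ + cos φ₁ sin δ cos θ)
   = arcsin(0.63418·0.53156 + 0.77319·0.84702·-0.18910) = 12.31352°
λ₂ = λ₁ + atan2(sin θ sin δ cos φ₁, cos δ − sin φ₁ sin φ₂) = 1.66680°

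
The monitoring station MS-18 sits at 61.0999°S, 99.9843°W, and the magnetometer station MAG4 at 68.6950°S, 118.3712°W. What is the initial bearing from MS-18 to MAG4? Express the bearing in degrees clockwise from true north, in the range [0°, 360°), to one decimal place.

Δλ = -18.3869°
y = sin Δλ · cos φ₂ = -0.114607
x = cos φ₁ sin φ₂ − sin φ₁ cos φ₂ cos Δλ = -0.148410
θ = atan2(y, x) = -142.3237° → 217.6763° (mod 360°)

217.7°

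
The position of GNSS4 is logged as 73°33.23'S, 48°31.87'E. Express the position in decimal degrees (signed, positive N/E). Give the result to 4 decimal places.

lat: 73.5538° S → -73.5538°
lon: 48.5312° E → +48.5312°

-73.5538°, +48.5312°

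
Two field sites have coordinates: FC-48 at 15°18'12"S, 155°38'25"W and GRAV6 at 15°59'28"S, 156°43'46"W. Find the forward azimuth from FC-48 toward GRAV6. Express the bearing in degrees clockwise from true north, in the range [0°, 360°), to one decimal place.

236.6°

FC-48: φ = -15.30333°, λ = -155.64028°
GRAV6: φ = -15.99111°, λ = -156.72944°
Δλ = -1.0892°
y = sin Δλ · cos φ₂ = -0.018273
x = cos φ₁ sin φ₂ − sin φ₁ cos φ₂ cos Δλ = -0.012050
θ = atan2(y, x) = -123.4018° → 236.5982° (mod 360°)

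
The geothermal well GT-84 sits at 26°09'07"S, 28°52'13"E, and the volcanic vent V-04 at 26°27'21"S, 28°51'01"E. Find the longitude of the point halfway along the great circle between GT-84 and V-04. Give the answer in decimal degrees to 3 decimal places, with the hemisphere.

28.860°E

GT-84: φ = -26.15194°, λ = +28.87028°
V-04: φ = -26.45583°, λ = +28.85028°
Bx = cos φ₂ cos Δλ = 0.895278,  By = cos φ₂ sin Δλ = -0.000313
φₘ = atan2(sin φ₁ + sin φ₂, √((cos φ₁ + Bx)² + By²)) = -26.30389°
λₘ = λ₁ + atan2(By, cos φ₁ + Bx) = 28.86029°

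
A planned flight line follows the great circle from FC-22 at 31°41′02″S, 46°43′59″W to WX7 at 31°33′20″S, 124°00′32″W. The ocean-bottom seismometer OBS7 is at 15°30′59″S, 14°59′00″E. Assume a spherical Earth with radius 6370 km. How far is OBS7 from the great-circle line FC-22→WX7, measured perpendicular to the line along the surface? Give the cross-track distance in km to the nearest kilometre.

FC-22: φ = -31.68389°, λ = -46.73306°
WX7: φ = -31.55556°, λ = -124.00889°
OBS7: φ = -15.51639°, λ = +14.98333°
δ₁₃ = central angle FC-22→OBS7 = 1.013343 rad  (haversine)
θ₁₃ = bearing FC-22→OBS7 = 89.179°,  θ₁₂ = bearing FC-22→WX7 = 247.356°
dₓₜ = R·arcsin(sin δ₁₃ · sin(θ₁₃ − θ₁₂)) = 6370·arcsin(0.84861·sin(-158.177°)) = -2044.402 km
|dₓₜ| = 2044.402 km

2044 km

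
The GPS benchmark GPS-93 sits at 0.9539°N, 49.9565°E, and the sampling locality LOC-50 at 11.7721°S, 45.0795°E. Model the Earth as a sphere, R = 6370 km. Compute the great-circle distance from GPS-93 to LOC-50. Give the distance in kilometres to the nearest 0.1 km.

Δφ = -12.7260°,  Δλ = -4.8770°
a = sin²(Δφ/2) + cos φ₁ cos φ₂ sin²(Δλ/2) = 0.014055
c = 2·arcsin(√a) = 0.237663 rad = 13.6171°
d = R·c = 6370 × 0.237663 = 1513.9 km

1513.9 km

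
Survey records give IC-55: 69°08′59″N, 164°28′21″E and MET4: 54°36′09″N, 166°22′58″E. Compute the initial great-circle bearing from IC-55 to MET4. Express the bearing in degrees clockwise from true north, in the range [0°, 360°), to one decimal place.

175.6°

IC-55: φ = +69.14972°, λ = +164.47250°
MET4: φ = +54.60250°, λ = +166.38278°
Δλ = 1.9103°
y = sin Δλ · cos φ₂ = 0.019309
x = cos φ₁ sin φ₂ − sin φ₁ cos φ₂ cos Δλ = -0.250877
θ = atan2(y, x) = 175.5989° → 175.5989° (mod 360°)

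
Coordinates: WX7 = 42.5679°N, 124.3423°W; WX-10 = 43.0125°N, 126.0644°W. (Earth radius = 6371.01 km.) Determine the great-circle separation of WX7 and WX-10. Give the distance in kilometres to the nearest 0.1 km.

Δφ = 0.4446°,  Δλ = -1.7221°
a = sin²(Δφ/2) + cos φ₁ cos φ₂ sin²(Δλ/2) = 0.000137
c = 2·arcsin(√a) = 0.023381 rad = 1.3397°
d = R·c = 6371.01 × 0.023381 = 149.0 km

149.0 km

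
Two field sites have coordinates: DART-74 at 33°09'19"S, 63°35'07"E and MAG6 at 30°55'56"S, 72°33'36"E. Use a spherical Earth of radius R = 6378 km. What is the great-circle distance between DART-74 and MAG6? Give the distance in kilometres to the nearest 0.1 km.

DART-74: φ = -33.15528°, λ = +63.58528°
MAG6: φ = -30.93222°, λ = +72.56000°
Δφ = 2.2231°,  Δλ = 8.9747°
a = sin²(Δφ/2) + cos φ₁ cos φ₂ sin²(Δλ/2) = 0.004772
c = 2·arcsin(√a) = 0.138272 rad = 7.9224°
d = R·c = 6378 × 0.138272 = 881.9 km

881.9 km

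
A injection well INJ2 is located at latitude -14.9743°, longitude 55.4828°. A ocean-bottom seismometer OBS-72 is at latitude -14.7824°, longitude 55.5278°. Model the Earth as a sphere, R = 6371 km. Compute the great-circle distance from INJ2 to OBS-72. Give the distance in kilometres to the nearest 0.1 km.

Δφ = 0.1919°,  Δλ = 0.0450°
a = sin²(Δφ/2) + cos φ₁ cos φ₂ sin²(Δλ/2) = 0.000003
c = 2·arcsin(√a) = 0.003434 rad = 0.1968°
d = R·c = 6371 × 0.003434 = 21.9 km

21.9 km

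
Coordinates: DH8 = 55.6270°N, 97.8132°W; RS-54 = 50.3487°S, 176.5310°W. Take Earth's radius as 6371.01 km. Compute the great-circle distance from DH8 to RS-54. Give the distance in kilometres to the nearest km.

13833 km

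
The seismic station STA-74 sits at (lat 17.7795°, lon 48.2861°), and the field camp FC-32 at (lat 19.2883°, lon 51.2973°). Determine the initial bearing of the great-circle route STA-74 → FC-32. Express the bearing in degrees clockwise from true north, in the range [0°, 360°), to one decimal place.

61.7°

Δλ = 3.0112°
y = sin Δλ · cos φ₂ = 0.049583
x = cos φ₁ sin φ₂ − sin φ₁ cos φ₂ cos Δλ = 0.026728
θ = atan2(y, x) = 61.6722° → 61.6722° (mod 360°)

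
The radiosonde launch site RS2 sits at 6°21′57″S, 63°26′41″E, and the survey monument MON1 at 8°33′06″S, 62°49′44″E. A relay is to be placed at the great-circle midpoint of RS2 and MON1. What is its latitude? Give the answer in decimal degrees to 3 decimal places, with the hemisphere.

7.459°S

RS2: φ = -6.36583°, λ = +63.44472°
MON1: φ = -8.55167°, λ = +62.82889°
Bx = cos φ₂ cos Δλ = 0.988825,  By = cos φ₂ sin Δλ = -0.010629
φₘ = atan2(sin φ₁ + sin φ₂, √((cos φ₁ + Bx)² + By²)) = -7.45886°
λₘ = λ₁ + atan2(By, cos φ₁ + Bx) = 63.13757°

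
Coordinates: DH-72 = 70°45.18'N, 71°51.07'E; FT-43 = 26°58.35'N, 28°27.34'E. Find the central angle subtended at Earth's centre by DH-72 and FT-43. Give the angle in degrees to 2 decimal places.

DH-72: φ = +70.75300°, λ = +71.85117°
FT-43: φ = +26.97250°, λ = +28.45567°
Δφ = -43.7805°,  Δλ = -43.3955°
a = sin²(Δφ/2) + cos φ₁ cos φ₂ sin²(Δλ/2) = 0.179158
c = 2·arcsin(√a) = 0.874105 rad = 50.0825°

50.08°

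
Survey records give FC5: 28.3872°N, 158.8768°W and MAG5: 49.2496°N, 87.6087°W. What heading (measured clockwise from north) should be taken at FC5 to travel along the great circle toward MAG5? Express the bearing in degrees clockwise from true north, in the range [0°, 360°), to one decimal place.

Δλ = 71.2681°
y = sin Δλ · cos φ₂ = 0.618189
x = cos φ₁ sin φ₂ − sin φ₁ cos φ₂ cos Δλ = 0.566804
θ = atan2(y, x) = 47.4830° → 47.4830° (mod 360°)

47.5°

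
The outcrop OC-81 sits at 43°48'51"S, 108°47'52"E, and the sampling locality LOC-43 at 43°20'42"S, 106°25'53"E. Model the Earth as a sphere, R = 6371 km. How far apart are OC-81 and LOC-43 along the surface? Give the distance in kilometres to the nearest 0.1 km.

197.6 km

OC-81: φ = -43.81417°, λ = +108.79778°
LOC-43: φ = -43.34500°, λ = +106.43139°
Δφ = 0.4692°,  Δλ = -2.3664°
a = sin²(Δφ/2) + cos φ₁ cos φ₂ sin²(Δλ/2) = 0.000241
c = 2·arcsin(√a) = 0.031018 rad = 1.7772°
d = R·c = 6371 × 0.031018 = 197.6 km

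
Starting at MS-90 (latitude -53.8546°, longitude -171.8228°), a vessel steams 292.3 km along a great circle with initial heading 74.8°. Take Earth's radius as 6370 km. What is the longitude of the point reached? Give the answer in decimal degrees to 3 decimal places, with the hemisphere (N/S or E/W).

δ = d/R = 292.3/6370 = 0.045887 rad
φ₂ = arcsin(sin φ₁ cos δ + cos φ₁ sin δ cos θ)
   = arcsin(-0.80752·0.99895 + 0.58984·0.04587·0.26219) = -53.08991°
λ₂ = λ₁ + atan2(sin θ sin δ cos φ₁, cos δ − sin φ₁ sin φ₂) = -167.59581°

167.596°W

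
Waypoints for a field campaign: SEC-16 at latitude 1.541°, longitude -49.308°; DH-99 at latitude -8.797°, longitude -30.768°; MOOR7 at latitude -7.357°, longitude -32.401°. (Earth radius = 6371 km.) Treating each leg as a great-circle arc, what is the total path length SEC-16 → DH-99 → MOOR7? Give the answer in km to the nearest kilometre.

2595 km

SEC-16→DH-99: c = 0.369530 rad, d = 2354.28 km
DH-99→MOOR7: c = 0.037787 rad, d = 240.74 km
Total = 2354.28 + 240.74 = 2595.02 km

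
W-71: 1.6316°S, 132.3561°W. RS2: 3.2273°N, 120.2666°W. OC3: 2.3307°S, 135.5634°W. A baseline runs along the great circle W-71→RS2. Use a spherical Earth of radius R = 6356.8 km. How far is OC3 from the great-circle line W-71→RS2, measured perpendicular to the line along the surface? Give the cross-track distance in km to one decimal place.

60.3 km

δ₁₃ = central angle W-71→OC3 = 0.057259 rad  (haversine)
θ₁₃ = bearing W-71→OC3 = 257.644°,  θ₁₂ = bearing W-71→RS2 = 68.097°
dₓₜ = R·arcsin(sin δ₁₃ · sin(θ₁₃ − θ₁₂)) = 6356.8·arcsin(0.05723·sin(189.547°)) = -60.336 km
|dₓₜ| = 60.336 km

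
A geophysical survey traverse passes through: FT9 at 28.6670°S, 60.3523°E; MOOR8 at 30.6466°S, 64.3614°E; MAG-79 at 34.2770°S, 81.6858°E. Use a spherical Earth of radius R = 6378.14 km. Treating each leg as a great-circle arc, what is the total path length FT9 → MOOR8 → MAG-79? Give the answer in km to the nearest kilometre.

2120 km

FT9→MOOR8: c = 0.069929 rad, d = 446.01 km
MOOR8→MAG-79: c = 0.262508 rad, d = 1674.31 km
Total = 446.01 + 1674.31 = 2120.33 km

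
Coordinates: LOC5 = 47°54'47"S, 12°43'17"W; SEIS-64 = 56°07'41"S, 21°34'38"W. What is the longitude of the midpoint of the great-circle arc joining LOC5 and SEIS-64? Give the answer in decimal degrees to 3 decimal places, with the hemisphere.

16.741°W

LOC5: φ = -47.91306°, λ = -12.72139°
SEIS-64: φ = -56.12806°, λ = -21.57722°
Bx = cos φ₂ cos Δλ = 0.550694,  By = cos φ₂ sin Δλ = -0.085802
φₘ = atan2(sin φ₁ + sin φ₂, √((cos φ₁ + Bx)² + By²)) = -52.10290°
λₘ = λ₁ + atan2(By, cos φ₁ + Bx) = -16.74120°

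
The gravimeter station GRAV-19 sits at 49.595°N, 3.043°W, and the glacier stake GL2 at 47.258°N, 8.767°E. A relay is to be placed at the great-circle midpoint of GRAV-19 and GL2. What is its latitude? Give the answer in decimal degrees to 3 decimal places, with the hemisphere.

Bx = cos φ₂ cos Δλ = 0.664331,  By = cos φ₂ sin Δλ = 0.138907
φₘ = atan2(sin φ₁ + sin φ₂, √((cos φ₁ + Bx)² + By²)) = 48.57770°
λₘ = λ₁ + atan2(By, cos φ₁ + Bx) = 2.99827°

48.578°N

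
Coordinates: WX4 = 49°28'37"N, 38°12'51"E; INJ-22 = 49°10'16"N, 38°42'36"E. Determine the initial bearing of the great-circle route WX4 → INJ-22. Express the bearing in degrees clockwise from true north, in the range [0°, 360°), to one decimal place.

133.2°

WX4: φ = +49.47694°, λ = +38.21417°
INJ-22: φ = +49.17111°, λ = +38.71000°
Δλ = 0.4958°
y = sin Δλ · cos φ₂ = 0.005658
x = cos φ₁ sin φ₂ − sin φ₁ cos φ₂ cos Δλ = -0.005319
θ = atan2(y, x) = 133.2326° → 133.2326° (mod 360°)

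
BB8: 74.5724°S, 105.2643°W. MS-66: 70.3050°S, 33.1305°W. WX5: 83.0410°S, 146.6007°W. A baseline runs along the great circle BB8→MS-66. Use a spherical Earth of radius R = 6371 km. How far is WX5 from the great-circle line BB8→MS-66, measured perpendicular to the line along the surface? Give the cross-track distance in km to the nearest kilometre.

1242 km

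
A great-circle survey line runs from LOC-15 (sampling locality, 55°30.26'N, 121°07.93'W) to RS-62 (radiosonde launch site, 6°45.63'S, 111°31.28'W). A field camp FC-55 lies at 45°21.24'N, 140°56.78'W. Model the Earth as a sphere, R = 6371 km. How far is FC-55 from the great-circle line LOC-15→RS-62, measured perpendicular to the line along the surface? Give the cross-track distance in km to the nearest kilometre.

LOC-15: φ = +55.50433°, λ = -121.13217°
RS-62: φ = -6.76050°, λ = -111.52133°
FC-55: φ = +45.35400°, λ = -140.94633°
δ₁₃ = central angle LOC-15→FC-55 = 0.280970 rad  (haversine)
θ₁₃ = bearing LOC-15→FC-55 = 239.210°,  θ₁₂ = bearing LOC-15→RS-62 = 169.254°
dₓₜ = R·arcsin(sin δ₁₃ · sin(θ₁₃ − θ₁₂)) = 6371·arcsin(0.27729·sin(69.955°)) = 1678.956 km
|dₓₜ| = 1678.956 km

1679 km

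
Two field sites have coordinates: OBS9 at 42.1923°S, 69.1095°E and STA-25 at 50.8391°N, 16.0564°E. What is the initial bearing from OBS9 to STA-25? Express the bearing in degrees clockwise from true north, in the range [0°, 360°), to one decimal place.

Δλ = -53.0531°
y = sin Δλ · cos φ₂ = -0.504691
x = cos φ₁ sin φ₂ − sin φ₁ cos φ₂ cos Δλ = 0.829405
θ = atan2(y, x) = -31.3204° → 328.6796° (mod 360°)

328.7°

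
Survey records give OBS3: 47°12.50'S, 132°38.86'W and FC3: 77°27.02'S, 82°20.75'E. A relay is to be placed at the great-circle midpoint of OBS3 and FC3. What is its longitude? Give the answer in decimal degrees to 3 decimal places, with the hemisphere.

OBS3: φ = -47.20833°, λ = -132.64767°
FC3: φ = -77.45033°, λ = +82.34583°
Bx = cos φ₂ cos Δλ = -0.178004,  By = cos φ₂ sin Δλ = -0.124610
φₘ = atan2(sin φ₁ + sin φ₂, √((cos φ₁ + Bx)² + By²)) = -73.19004°
λₘ = λ₁ + atan2(By, cos φ₁ + Bx) = -146.60614°

146.606°W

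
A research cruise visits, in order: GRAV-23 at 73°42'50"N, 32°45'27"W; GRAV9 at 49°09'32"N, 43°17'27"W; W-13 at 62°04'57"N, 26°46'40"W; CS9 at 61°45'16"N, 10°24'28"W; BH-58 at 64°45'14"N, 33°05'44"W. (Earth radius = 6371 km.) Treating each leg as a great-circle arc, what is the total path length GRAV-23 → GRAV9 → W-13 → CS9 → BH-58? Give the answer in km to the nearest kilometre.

GRAV-23: φ = +73.71389°, λ = -32.75750°
GRAV9: φ = +49.15889°, λ = -43.29083°
W-13: φ = +62.08250°, λ = -26.77778°
CS9: φ = +61.75444°, λ = -10.40778°
BH-58: φ = +64.75389°, λ = -33.09556°
GRAV-23→GRAV9: c = 0.435943 rad, d = 2777.39 km
GRAV9→W-13: c = 0.276413 rad, d = 1761.03 km
W-13→CS9: c = 0.134255 rad, d = 855.34 km
CS9→BH-58: c = 0.184591 rad, d = 1176.03 km
Total = 2777.39 + 1761.03 + 855.34 + 1176.03 = 6569.79 km

6570 km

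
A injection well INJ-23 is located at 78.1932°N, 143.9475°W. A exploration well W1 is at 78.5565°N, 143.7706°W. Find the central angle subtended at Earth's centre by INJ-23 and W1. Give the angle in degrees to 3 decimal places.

0.365°

Δφ = 0.3633°,  Δλ = 0.1769°
a = sin²(Δφ/2) + cos φ₁ cos φ₂ sin²(Δλ/2) = 0.000010
c = 2·arcsin(√a) = 0.006371 rad = 0.3650°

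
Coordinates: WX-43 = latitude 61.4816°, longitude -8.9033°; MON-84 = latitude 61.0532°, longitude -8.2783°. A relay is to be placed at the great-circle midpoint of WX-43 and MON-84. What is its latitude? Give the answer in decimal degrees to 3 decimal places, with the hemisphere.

Bx = cos φ₂ cos Δλ = 0.483969,  By = cos φ₂ sin Δλ = 0.005279
φₘ = atan2(sin φ₁ + sin φ₂, √((cos φ₁ + Bx)² + By²)) = 61.26776°
λₘ = λ₁ + atan2(By, cos φ₁ + Bx) = -8.58867°

61.268°N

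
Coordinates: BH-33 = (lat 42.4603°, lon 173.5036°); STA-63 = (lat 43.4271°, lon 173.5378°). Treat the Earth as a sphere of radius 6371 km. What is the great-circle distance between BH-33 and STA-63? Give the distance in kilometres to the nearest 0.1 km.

107.5 km

Δφ = 0.9668°,  Δλ = 0.0342°
a = sin²(Δφ/2) + cos φ₁ cos φ₂ sin²(Δλ/2) = 0.000071
c = 2·arcsin(√a) = 0.016879 rad = 0.9671°
d = R·c = 6371 × 0.016879 = 107.5 km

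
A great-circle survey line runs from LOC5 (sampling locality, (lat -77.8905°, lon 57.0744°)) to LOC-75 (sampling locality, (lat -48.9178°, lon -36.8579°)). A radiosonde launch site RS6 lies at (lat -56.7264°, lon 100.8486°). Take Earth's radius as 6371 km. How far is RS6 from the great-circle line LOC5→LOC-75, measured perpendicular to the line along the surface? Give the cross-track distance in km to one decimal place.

578.5 km

δ₁₃ = central angle LOC5→RS6 = 0.449735 rad  (haversine)
θ₁₃ = bearing LOC5→RS6 = 60.820°,  θ₁₂ = bearing LOC5→LOC-75 = 252.860°
dₓₜ = R·arcsin(sin δ₁₃ · sin(θ₁₃ − θ₁₂)) = 6371·arcsin(0.43473·sin(-192.040°)) = 578.514 km
|dₓₜ| = 578.514 km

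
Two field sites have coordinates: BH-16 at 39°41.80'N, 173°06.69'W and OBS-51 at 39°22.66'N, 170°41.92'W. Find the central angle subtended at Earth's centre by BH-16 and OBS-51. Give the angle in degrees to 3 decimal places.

1.888°

BH-16: φ = +39.69667°, λ = -173.11150°
OBS-51: φ = +39.37767°, λ = -170.69867°
Δφ = -0.3190°,  Δλ = 2.4128°
a = sin²(Δφ/2) + cos φ₁ cos φ₂ sin²(Δλ/2) = 0.000271
c = 2·arcsin(√a) = 0.032950 rad = 1.8879°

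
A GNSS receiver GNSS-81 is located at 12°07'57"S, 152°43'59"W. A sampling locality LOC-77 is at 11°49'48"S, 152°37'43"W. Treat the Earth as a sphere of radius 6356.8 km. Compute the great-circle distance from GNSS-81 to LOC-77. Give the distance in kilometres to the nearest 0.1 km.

GNSS-81: φ = -12.13250°, λ = -152.73306°
LOC-77: φ = -11.83000°, λ = -152.62861°
Δφ = 0.3025°,  Δλ = 0.1044°
a = sin²(Δφ/2) + cos φ₁ cos φ₂ sin²(Δλ/2) = 0.000008
c = 2·arcsin(√a) = 0.005573 rad = 0.3193°
d = R·c = 6356.8 × 0.005573 = 35.4 km

35.4 km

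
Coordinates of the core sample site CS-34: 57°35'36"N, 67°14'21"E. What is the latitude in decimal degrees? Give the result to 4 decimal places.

57° + 35′/60 + 36″/3600 = 57 + 0.58333 + 0.01000 = 57.5933°

57.5933°N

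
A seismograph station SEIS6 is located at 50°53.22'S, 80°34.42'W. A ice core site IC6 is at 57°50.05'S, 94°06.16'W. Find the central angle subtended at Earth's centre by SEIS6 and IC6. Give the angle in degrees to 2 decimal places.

10.47°

SEIS6: φ = -50.88700°, λ = -80.57367°
IC6: φ = -57.83417°, λ = -94.10267°
Δφ = -6.9472°,  Δλ = -13.5290°
a = sin²(Δφ/2) + cos φ₁ cos φ₂ sin²(Δλ/2) = 0.008331
c = 2·arcsin(√a) = 0.182798 rad = 10.4736°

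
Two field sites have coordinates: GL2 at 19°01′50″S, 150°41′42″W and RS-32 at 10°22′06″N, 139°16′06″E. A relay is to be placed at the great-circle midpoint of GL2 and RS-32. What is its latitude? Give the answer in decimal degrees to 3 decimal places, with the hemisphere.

5.283°S

GL2: φ = -19.03056°, λ = -150.69500°
RS-32: φ = +10.36833°, λ = +139.26833°
Bx = cos φ₂ cos Δλ = 0.335844,  By = cos φ₂ sin Δλ = -0.924564
φₘ = atan2(sin φ₁ + sin φ₂, √((cos φ₁ + Bx)² + By²)) = -5.28305°
λₘ = λ₁ + atan2(By, cos φ₁ + Bx) = 173.48908°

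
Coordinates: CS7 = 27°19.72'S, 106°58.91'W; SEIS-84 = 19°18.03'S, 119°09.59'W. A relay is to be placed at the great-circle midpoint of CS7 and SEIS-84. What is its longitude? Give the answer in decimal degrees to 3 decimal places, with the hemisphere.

113.256°W

CS7: φ = -27.32867°, λ = -106.98183°
SEIS-84: φ = -19.30050°, λ = -119.15983°
Bx = cos φ₂ cos Δλ = 0.922560,  By = cos φ₂ sin Δλ = -0.199094
φₘ = atan2(sin φ₁ + sin φ₂, √((cos φ₁ + Bx)² + By²)) = -23.43252°
λₘ = λ₁ + atan2(By, cos φ₁ + Bx) = -113.25568°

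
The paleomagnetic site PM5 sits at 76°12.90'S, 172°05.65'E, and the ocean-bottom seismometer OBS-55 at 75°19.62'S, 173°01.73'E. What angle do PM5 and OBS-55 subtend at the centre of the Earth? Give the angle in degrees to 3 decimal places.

PM5: φ = -76.21500°, λ = +172.09417°
OBS-55: φ = -75.32700°, λ = +173.02883°
Δφ = 0.8880°,  Δλ = 0.9347°
a = sin²(Δφ/2) + cos φ₁ cos φ₂ sin²(Δλ/2) = 0.000064
c = 2·arcsin(√a) = 0.016008 rad = 0.9172°

0.917°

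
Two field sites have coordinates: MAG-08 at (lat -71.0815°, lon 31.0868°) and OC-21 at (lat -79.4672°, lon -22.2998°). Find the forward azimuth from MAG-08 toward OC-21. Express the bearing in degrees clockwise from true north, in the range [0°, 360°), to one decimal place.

214.2°

Δλ = -53.3866°
y = sin Δλ · cos φ₂ = -0.146728
x = cos φ₁ sin φ₂ − sin φ₁ cos φ₂ cos Δλ = -0.215626
θ = atan2(y, x) = -145.7657° → 214.2343° (mod 360°)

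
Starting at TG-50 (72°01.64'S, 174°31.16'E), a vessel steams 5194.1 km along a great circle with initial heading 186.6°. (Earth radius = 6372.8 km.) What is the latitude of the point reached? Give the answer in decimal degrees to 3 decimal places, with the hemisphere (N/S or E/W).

61.097°S

TG-50: φ = -72.02733°, λ = +174.51933°
δ = d/R = 5194.1/6372.8 = 0.815042 rad
φ₂ = arcsin(sin φ₁ cos δ + cos φ₁ sin δ cos θ)
   = arcsin(-0.95120·0.68584 + 0.30856·0.72775·-0.99337) = -61.09728°
λ₂ = λ₁ + atan2(sin θ sin δ cos φ₁, cos δ − sin φ₁ sin φ₂) = 4.48535°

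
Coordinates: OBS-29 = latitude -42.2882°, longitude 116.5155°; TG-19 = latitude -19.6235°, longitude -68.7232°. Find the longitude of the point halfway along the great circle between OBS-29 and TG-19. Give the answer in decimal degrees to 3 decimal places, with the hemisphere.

86.940°W

Bx = cos φ₂ cos Δλ = -0.937985,  By = cos φ₂ sin Δλ = 0.086002
φₘ = atan2(sin φ₁ + sin φ₂, √((cos φ₁ + Bx)² + By²)) = -77.90962°
λₘ = λ₁ + atan2(By, cos φ₁ + Bx) = -86.93965°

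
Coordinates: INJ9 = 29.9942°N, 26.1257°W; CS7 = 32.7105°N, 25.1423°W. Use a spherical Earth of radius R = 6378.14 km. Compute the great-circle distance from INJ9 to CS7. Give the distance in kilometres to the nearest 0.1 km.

316.5 km

Δφ = 2.7163°,  Δλ = 0.9834°
a = sin²(Δφ/2) + cos φ₁ cos φ₂ sin²(Δλ/2) = 0.000615
c = 2·arcsin(√a) = 0.049622 rad = 2.8431°
d = R·c = 6378.14 × 0.049622 = 316.5 km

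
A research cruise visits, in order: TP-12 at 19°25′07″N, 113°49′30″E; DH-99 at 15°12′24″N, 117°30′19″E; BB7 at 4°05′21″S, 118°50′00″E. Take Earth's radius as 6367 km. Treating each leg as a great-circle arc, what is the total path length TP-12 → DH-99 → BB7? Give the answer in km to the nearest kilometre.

2759 km

TP-12: φ = +19.41861°, λ = +113.82500°
DH-99: φ = +15.20667°, λ = +117.50528°
BB7: φ = -4.08917°, λ = +118.83333°
TP-12→DH-99: c = 0.095720 rad, d = 609.45 km
DH-99→BB7: c = 0.337557 rad, d = 2149.23 km
Total = 609.45 + 2149.23 = 2758.68 km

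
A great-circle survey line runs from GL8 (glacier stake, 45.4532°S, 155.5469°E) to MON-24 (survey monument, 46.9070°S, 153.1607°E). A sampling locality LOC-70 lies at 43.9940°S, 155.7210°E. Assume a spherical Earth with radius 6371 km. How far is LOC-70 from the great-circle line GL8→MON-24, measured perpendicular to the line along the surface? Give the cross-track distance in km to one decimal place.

δ₁₃ = central angle GL8→LOC-70 = 0.025559 rad  (haversine)
θ₁₃ = bearing GL8→LOC-70 = 4.907°,  θ₁₂ = bearing GL8→MON-24 = 227.799°
dₓₜ = R·arcsin(sin δ₁₃ · sin(θ₁₃ − θ₁₂)) = 6371·arcsin(0.02556·sin(-222.892°)) = 110.823 km
|dₓₜ| = 110.823 km

110.8 km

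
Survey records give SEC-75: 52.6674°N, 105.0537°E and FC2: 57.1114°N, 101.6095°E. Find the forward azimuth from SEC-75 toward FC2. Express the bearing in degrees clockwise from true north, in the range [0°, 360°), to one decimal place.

337.4°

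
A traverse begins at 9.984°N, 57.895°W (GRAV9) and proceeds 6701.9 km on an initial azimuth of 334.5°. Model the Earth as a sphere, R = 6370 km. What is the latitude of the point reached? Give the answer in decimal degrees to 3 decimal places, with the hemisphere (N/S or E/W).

59.087°N

δ = d/R = 6701.9/6370 = 1.052104 rad
φ₂ = arcsin(sin φ₁ cos δ + cos φ₁ sin δ cos θ)
   = arcsin(0.17337·0.49575 + 0.98486·0.86847·0.90259) = 59.08658°
λ₂ = λ₁ + atan2(sin θ sin δ cos φ₁, cos δ − sin φ₁ sin φ₂) = -104.59461°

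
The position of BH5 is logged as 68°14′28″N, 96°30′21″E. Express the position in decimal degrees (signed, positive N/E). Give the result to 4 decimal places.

lat: 68.2411° N → +68.2411°
lon: 96.5058° E → +96.5058°

+68.2411°, +96.5058°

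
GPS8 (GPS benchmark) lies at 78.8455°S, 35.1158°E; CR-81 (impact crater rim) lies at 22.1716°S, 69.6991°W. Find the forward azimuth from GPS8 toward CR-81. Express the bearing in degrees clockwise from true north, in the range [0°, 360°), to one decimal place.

Δλ = -104.8149°
y = sin Δλ · cos φ₂ = -0.895273
x = cos φ₁ sin φ₂ − sin φ₁ cos φ₂ cos Δλ = -0.305324
θ = atan2(y, x) = -108.8314° → 251.1686° (mod 360°)

251.2°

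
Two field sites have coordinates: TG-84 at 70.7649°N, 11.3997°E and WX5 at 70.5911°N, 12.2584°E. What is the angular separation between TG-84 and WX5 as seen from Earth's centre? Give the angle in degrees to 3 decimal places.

Δφ = -0.1738°,  Δλ = 0.8587°
a = sin²(Δφ/2) + cos φ₁ cos φ₂ sin²(Δλ/2) = 0.000008
c = 2·arcsin(√a) = 0.005813 rad = 0.3331°

0.333°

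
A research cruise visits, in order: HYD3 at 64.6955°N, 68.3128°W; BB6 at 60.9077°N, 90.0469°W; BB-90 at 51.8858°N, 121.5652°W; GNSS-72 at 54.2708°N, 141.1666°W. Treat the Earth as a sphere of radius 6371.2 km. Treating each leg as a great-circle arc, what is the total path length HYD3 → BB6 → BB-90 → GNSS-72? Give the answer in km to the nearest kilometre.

HYD3→BB6: c = 0.184425 rad, d = 1175.01 km
BB6→BB-90: c = 0.338197 rad, d = 2154.72 km
BB-90→GNSS-72: c = 0.208964 rad, d = 1331.35 km
Total = 1175.01 + 2154.72 + 1331.35 = 4661.08 km

4661 km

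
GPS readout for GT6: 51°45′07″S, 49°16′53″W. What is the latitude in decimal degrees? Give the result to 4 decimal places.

51° + 45′/60 + 7″/3600 = 51 + 0.75000 + 0.00194 = 51.7519°

51.7519°S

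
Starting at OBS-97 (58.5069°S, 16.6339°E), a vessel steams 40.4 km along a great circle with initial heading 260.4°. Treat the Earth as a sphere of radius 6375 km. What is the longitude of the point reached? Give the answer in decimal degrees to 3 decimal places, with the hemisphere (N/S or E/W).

δ = d/R = 40.4/6375 = 0.006337 rad
φ₂ = arcsin(sin φ₁ cos δ + cos φ₁ sin δ cos θ)
   = arcsin(-0.85270·0.99998 + 0.52240·0.00634·-0.16677) = -58.56562°
λ₂ = λ₁ + atan2(sin θ sin δ cos φ₁, cos δ − sin φ₁ sin φ₂) = 15.94741°

15.947°E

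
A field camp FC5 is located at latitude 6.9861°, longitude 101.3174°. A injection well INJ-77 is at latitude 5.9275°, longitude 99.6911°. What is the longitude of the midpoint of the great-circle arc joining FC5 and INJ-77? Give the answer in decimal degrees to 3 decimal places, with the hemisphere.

Bx = cos φ₂ cos Δλ = 0.994253,  By = cos φ₂ sin Δλ = -0.028229
φₘ = atan2(sin φ₁ + sin φ₂, √((cos φ₁ + Bx)² + By²)) = 6.45744°
λₘ = λ₁ + atan2(By, cos φ₁ + Bx) = 100.50340°

100.503°E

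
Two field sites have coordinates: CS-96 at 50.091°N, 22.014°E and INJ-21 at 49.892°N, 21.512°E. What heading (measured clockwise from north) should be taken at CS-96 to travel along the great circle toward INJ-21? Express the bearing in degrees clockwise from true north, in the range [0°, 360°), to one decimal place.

Δλ = -0.5020°
y = sin Δλ · cos φ₂ = -0.005644
x = cos φ₁ sin φ₂ − sin φ₁ cos φ₂ cos Δλ = -0.003454
θ = atan2(y, x) = -121.4656° → 238.5344° (mod 360°)

238.5°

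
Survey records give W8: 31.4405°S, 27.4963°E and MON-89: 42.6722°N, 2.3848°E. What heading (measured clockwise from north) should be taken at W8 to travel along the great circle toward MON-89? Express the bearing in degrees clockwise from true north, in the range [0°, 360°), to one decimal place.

Δλ = -25.1115°
y = sin Δλ · cos φ₂ = -0.312024
x = cos φ₁ sin φ₂ − sin φ₁ cos φ₂ cos Δλ = 0.925554
θ = atan2(y, x) = -18.6300° → 341.3700° (mod 360°)

341.4°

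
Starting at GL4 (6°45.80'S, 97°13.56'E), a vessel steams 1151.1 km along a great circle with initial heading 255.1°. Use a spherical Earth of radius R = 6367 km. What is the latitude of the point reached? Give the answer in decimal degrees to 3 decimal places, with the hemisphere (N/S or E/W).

9.309°S

GL4: φ = -6.76333°, λ = +97.22600°
δ = d/R = 1151.1/6367 = 0.180792 rad
φ₂ = arcsin(sin φ₁ cos δ + cos φ₁ sin δ cos θ)
   = arcsin(-0.11777·0.98370 + 0.99304·0.17981·-0.25713) = -9.30918°
λ₂ = λ₁ + atan2(sin θ sin δ cos φ₁, cos δ − sin φ₁ sin φ₂) = 87.08440°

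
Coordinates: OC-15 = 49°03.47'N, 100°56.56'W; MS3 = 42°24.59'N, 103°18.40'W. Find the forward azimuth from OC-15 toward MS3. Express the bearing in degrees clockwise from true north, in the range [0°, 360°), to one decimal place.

194.8°

OC-15: φ = +49.05783°, λ = -100.94267°
MS3: φ = +42.40983°, λ = -103.30667°
Δλ = -2.3640°
y = sin Δλ · cos φ₂ = -0.030455
x = cos φ₁ sin φ₂ − sin φ₁ cos φ₂ cos Δλ = -0.115295
θ = atan2(y, x) = -165.2034° → 194.7966° (mod 360°)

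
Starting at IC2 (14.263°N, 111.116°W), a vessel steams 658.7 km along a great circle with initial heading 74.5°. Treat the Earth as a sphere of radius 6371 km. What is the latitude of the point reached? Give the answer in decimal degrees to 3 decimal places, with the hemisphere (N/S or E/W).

15.771°N

δ = d/R = 658.7/6371 = 0.103390 rad
φ₂ = arcsin(sin φ₁ cos δ + cos φ₁ sin δ cos θ)
   = arcsin(0.24637·0.99466 + 0.96918·0.10321·0.26724) = 15.77069°
λ₂ = λ₁ + atan2(sin θ sin δ cos φ₁, cos δ − sin φ₁ sin φ₂) = -105.18430°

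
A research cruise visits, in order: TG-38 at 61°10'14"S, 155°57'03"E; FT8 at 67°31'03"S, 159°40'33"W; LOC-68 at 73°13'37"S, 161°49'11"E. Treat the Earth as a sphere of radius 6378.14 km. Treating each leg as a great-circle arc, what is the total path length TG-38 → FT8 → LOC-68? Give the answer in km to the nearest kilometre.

3735 km

TG-38: φ = -61.17056°, λ = +155.95083°
FT8: φ = -67.51750°, λ = -159.67583°
LOC-68: φ = -73.22694°, λ = +161.81972°
TG-38→FT8: c = 0.344392 rad, d = 2196.58 km
FT8→LOC-68: c = 0.241234 rad, d = 1538.63 km
Total = 2196.58 + 1538.63 = 3735.21 km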